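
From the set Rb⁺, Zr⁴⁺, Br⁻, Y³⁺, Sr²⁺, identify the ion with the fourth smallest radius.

These species are isoelectronic with 36 electrons. The only difference is the number of protons: Zr⁴⁺ (Z=40), Y³⁺ (Z=39), Sr²⁺ (Z=38), Rb⁺ (Z=37), Br⁻ (Z=35). The strongest nuclear pull (Zr⁴⁺) gives the smallest ion.
Ordering: Zr⁴⁺ < Y³⁺ < Sr²⁺ < Rb⁺ < Br⁻. The fourth smallest is Rb⁺.

Rb⁺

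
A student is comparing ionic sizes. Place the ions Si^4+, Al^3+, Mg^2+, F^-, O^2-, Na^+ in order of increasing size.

Si^4+ < Al^3+ < Mg^2+ < Na^+ < F^- < O^2-

Isoelectronic series (10 e⁻ each). Size is set by nuclear charge: more protons means a smaller ion. Si^4+ (Z=14), Al^3+ (Z=13), Mg^2+ (Z=12), Na^+ (Z=11), F^- (Z=9), O^2- (Z=8).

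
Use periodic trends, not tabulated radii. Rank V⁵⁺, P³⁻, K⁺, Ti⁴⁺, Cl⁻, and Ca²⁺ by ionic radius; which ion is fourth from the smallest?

K⁺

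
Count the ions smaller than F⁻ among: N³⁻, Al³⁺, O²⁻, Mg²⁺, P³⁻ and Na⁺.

3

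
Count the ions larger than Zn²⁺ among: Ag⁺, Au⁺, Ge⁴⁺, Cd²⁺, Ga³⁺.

Ge⁴⁺ has 28 e⁻ (Z=32), Ga³⁺ has 28 e⁻ (Z=31), Zn²⁺ has 28 e⁻ (Z=30), Cd²⁺ has 46 e⁻ (Z=48), Ag⁺ has 46 e⁻ (Z=47), Au⁺ has 78 e⁻ (Z=79). Ge⁴⁺ < Ga³⁺ (both 28 e⁻, Z=32>31); Ga³⁺ < Zn²⁺ (isoelectronic, higher Z=31 is smaller); Zn²⁺ < Cd²⁺ (same group, 1 shell fewer); Cd²⁺ < Ag⁺ (both 46 e⁻, Z=48>47); Ag⁺ < Au⁺ (same group, period 5 vs 6).
Ordering all of them (including Zn²⁺) by radius gives Ge⁴⁺ < Ga³⁺ < Zn²⁺ < Cd²⁺ < Ag⁺ < Au⁺. Count: 3.

3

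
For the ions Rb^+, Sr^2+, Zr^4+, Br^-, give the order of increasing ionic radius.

All of these have 36 electrons (isoelectronic). With the same electron cloud, the ion with the most protons pulls it in tightest. Nuclear charges: Zr^4+ (Z=40), Sr^2+ (Z=38), Rb^+ (Z=37), Br^- (Z=35). Highest Z is smallest.

Zr^4+ < Sr^2+ < Rb^+ < Br^-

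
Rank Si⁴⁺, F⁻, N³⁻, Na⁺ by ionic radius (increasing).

Si⁴⁺ < Na⁺ < F⁻ < N³⁻

These species are isoelectronic with 10 electrons. The only difference is the number of protons: Si⁴⁺ (Z=14), Na⁺ (Z=11), F⁻ (Z=9), N³⁻ (Z=7). The strongest nuclear pull (Si⁴⁺) gives the smallest ion.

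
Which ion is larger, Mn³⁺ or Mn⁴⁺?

Mn³⁺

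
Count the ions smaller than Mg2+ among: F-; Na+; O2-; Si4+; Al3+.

2

Each ion has 10 electrons. The ranking follows nuclear charge in reverse — greater Z gives a smaller radius. Si4+ (Z=14), Al3+ (Z=13), Mg2+ (Z=12), Na+ (Z=11), F- (Z=9), O2- (Z=8).
Placing each against Mg2+: smaller — Si4+, Al3+; larger — Na+, F-, O2-. That's 2.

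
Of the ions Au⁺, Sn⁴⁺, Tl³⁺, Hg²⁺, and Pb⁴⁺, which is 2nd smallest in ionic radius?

Pb⁴⁺

Tabulating Z and e⁻: Sn⁴⁺ has 46 e⁻ (Z=50), Pb⁴⁺ has 78 e⁻ (Z=82), Tl³⁺ has 78 e⁻ (Z=81), Hg²⁺ has 78 e⁻ (Z=80), Au⁺ has 78 e⁻ (Z=79). Sn⁴⁺ < Pb⁴⁺ (same group, period 5 vs 6); Pb⁴⁺ < Tl³⁺ (both 78 e⁻, Z=82>81); Tl³⁺ < Hg²⁺ (both 78 e⁻, Z=81>80); Hg²⁺ < Au⁺ (both 78 e⁻, Z=80>79).
That gives Sn⁴⁺ < Pb⁴⁺ < Tl³⁺ < Hg²⁺ < Au⁺. From the smallest end, number 2 is Pb⁴⁺.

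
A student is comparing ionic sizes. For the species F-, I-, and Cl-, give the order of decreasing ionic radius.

I- > Cl- > F-

All are in the same group with charge -1. Radius grows down the group as n (the outermost shell) increases.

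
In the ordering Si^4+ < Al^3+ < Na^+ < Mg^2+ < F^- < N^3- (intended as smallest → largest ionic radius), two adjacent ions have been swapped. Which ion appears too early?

Check each adjacent pair. Na^+ and Mg^2+ are reversed: they are isoelectronic (10 e⁻) and Mg has more protons than Na (12 vs 11), making Mg^2+ smaller. No other neighbouring pair contradicts the periodic trends, so Na^+ is the ion listed too early.

Na^+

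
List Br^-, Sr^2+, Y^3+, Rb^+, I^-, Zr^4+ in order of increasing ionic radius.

First list Z and electron count for each: Zr^4+ (Z=40, 36 e⁻), Y^3+ (Z=39, 36 e⁻), Sr^2+ (Z=38, 36 e⁻), Rb^+ (Z=37, 36 e⁻), Br^- (Z=35, 36 e⁻), I^- (Z=53, 54 e⁻). Zr^4+ < Y^3+ (both 36 e⁻, Z=40>39); Y^3+ < Sr^2+ (isoelectronic, higher Z=39 is smaller); Sr^2+ < Rb^+ (isoelectronic, higher Z=38 is smaller); Rb^+ < Br^- (both 36 e⁻, Z=37>35); Br^- < I^- (same group, period 4 vs 5).

Zr^4+ < Y^3+ < Sr^2+ < Rb^+ < Br^- < I^-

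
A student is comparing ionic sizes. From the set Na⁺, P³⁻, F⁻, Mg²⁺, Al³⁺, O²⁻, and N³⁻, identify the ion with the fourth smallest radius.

F⁻

Al³⁺ has 10 e⁻ (Z=13), Mg²⁺ has 10 e⁻ (Z=12), Na⁺ has 10 e⁻ (Z=11), F⁻ has 10 e⁻ (Z=9), O²⁻ has 10 e⁻ (Z=8), N³⁻ has 10 e⁻ (Z=7), P³⁻ has 18 e⁻ (Z=15). Al³⁺ < Mg²⁺ (isoelectronic, higher Z=13 is smaller); Mg²⁺ < Na⁺ (both 10 e⁻, Z=12>11); Na⁺ < F⁻ (both 10 e⁻, Z=11>9); F⁻ < O²⁻ (both 10 e⁻, Z=9>8); O²⁻ < N³⁻ (isoelectronic, higher Z=8 is smaller); N³⁻ < P³⁻ (same group, period 2 vs 3).
So the order is Al³⁺ < Mg²⁺ < Na⁺ < F⁻ < O²⁻ < N³⁻ < P³⁻; the 4th-smallest ion is F⁻.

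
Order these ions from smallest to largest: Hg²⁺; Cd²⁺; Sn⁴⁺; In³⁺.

Tabulating Z and e⁻: Sn⁴⁺ has 46 e⁻ (Z=50), In³⁺ has 46 e⁻ (Z=49), Cd²⁺ has 46 e⁻ (Z=48), Hg²⁺ has 78 e⁻ (Z=80). Sn⁴⁺ < In³⁺ (isoelectronic, higher Z=50 is smaller); In³⁺ < Cd²⁺ (both 46 e⁻, Z=49>48); Cd²⁺ < Hg²⁺ (same group, period 5 vs 6).

Sn⁴⁺ < In³⁺ < Cd²⁺ < Hg²⁺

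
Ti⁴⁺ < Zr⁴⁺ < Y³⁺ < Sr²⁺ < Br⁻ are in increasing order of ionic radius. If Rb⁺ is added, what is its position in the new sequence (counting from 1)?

5

Ti⁴⁺: 18 e⁻, Z=22, Zr⁴⁺: 36 e⁻, Z=40, Y³⁺: 36 e⁻, Z=39, Sr²⁺: 36 e⁻, Z=38, Rb⁺: 36 e⁻, Z=37, Br⁻: 36 e⁻, Z=35. Ti⁴⁺ < Zr⁴⁺ (same group, 1 shell fewer); Zr⁴⁺ < Y³⁺ (both 36 e⁻, Z=40>39); Y³⁺ < Sr²⁺ (both 36 e⁻, Z=39>38); Sr²⁺ < Rb⁺ (isoelectronic, higher Z=38 is smaller); Rb⁺ < Br⁻ (isoelectronic, higher Z=37 is smaller).
Putting Rb⁺ in gives Ti⁴⁺ < Zr⁴⁺ < Y³⁺ < Sr²⁺ < Rb⁺ < Br⁻; it lands at slot 5.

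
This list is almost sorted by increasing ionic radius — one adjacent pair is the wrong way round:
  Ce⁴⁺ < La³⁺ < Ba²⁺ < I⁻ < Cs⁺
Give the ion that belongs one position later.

Compare adjacent ions: both have 54 electrons but Z(Cs)=55 > Z(I)=53, so Cs⁺ should be the smaller of the two — yet in this increasing list I⁻ sits before Cs⁺. Nothing else is reversed, so I⁻ should move one place to the right.

I⁻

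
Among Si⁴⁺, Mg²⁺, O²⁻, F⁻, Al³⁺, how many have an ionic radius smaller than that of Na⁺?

3

Isoelectronic series (10 e⁻ each). Size is set by nuclear charge: more protons means a smaller ion. Si⁴⁺ (Z=14), Al³⁺ (Z=13), Mg²⁺ (Z=12), Na⁺ (Z=11), F⁻ (Z=9), O²⁻ (Z=8).
Relative to Na⁺, the ions that are smaller are Si⁴⁺, Al³⁺, Mg²⁺. Count: 3.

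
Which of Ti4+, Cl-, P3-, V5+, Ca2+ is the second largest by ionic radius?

Each ion has 18 electrons. The ranking follows nuclear charge in reverse — greater Z gives a smaller radius. V5+ (Z=23), Ti4+ (Z=22), Ca2+ (Z=20), Cl- (Z=17), P3- (Z=15).
Ordering: V5+ < Ti4+ < Ca2+ < Cl- < P3-. The second largest is Cl-.

Cl-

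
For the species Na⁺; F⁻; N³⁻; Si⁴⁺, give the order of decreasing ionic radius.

These species are isoelectronic with 10 electrons. The only difference is the number of protons: Si⁴⁺ (Z=14), Na⁺ (Z=11), F⁻ (Z=9), N³⁻ (Z=7). The strongest nuclear pull (Si⁴⁺) gives the smallest ion.

N³⁻ > F⁻ > Na⁺ > Si⁴⁺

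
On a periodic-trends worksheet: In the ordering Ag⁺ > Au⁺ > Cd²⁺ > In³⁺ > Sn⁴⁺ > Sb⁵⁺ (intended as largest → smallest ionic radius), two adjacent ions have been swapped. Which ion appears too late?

Au⁺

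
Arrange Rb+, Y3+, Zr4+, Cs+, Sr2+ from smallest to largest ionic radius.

Zr4+ < Y3+ < Sr2+ < Rb+ < Cs+

Zr4+: 36 e⁻, Z=40, Y3+: 36 e⁻, Z=39, Sr2+: 36 e⁻, Z=38, Rb+: 36 e⁻, Z=37, Cs+: 54 e⁻, Z=55. Zr4+ < Y3+ (isoelectronic, higher Z=40 is smaller); Y3+ < Sr2+ (both 36 e⁻, Z=39>38); Sr2+ < Rb+ (both 36 e⁻, Z=38>37); Rb+ < Cs+ (same group, period 5 vs 6).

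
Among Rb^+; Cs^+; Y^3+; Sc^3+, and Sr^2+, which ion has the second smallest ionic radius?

Electron counts and nuclear charges: Sc^3+: 18 e⁻, Z=21, Y^3+: 36 e⁻, Z=39, Sr^2+: 36 e⁻, Z=38, Rb^+: 36 e⁻, Z=37, Cs^+: 54 e⁻, Z=55. Sc^3+ < Y^3+ (same group, 1 shell fewer); Y^3+ < Sr^2+ (isoelectronic, higher Z=39 is smaller); Sr^2+ < Rb^+ (both 36 e⁻, Z=38>37); Rb^+ < Cs^+ (same group, period 5 vs 6).
So the order is Sc^3+ < Y^3+ < Sr^2+ < Rb^+ < Cs^+; the 2nd-smallest ion is Y^3+.

Y^3+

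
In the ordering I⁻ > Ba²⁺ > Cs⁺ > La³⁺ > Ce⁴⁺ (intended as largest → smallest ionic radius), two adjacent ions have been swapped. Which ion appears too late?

Cs⁺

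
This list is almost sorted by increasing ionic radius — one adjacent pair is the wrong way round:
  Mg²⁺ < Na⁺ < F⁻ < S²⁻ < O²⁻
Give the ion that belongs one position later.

S²⁻

Check each adjacent pair. S²⁻ and O²⁻ are reversed: O²⁻ and S²⁻ are in one column with the same charge; the lighter period-2 ion has one fewer shell and is smaller. No other neighbouring pair contradicts the periodic trends, so S²⁻ is the ion listed too early.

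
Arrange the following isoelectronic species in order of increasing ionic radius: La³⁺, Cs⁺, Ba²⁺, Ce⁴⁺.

Ce⁴⁺ < La³⁺ < Ba²⁺ < Cs⁺

All of these have 54 electrons (isoelectronic). With the same electron cloud, the ion with the most protons pulls it in tightest. Nuclear charges: Ce⁴⁺ (Z=58), La³⁺ (Z=57), Ba²⁺ (Z=56), Cs⁺ (Z=55). Highest Z is smallest.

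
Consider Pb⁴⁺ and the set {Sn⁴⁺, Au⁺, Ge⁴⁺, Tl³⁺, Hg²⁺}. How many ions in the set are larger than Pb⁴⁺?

3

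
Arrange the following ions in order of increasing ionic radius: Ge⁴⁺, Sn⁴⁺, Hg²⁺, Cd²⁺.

Ge⁴⁺ < Sn⁴⁺ < Cd²⁺ < Hg²⁺

Tabulating Z and e⁻: Ge⁴⁺: 28 e⁻, Z=32, Sn⁴⁺: 46 e⁻, Z=50, Cd²⁺: 46 e⁻, Z=48, Hg²⁺: 78 e⁻, Z=80. Ge⁴⁺ < Sn⁴⁺ (same group, 1 shell fewer); Sn⁴⁺ < Cd²⁺ (both 46 e⁻, Z=50>48); Cd²⁺ < Hg²⁺ (same group, 1 shell fewer).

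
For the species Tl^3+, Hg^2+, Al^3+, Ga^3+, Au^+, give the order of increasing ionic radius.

Al^3+ < Ga^3+ < Tl^3+ < Hg^2+ < Au^+

Electron counts and nuclear charges: Al^3+ has 10 e⁻ (Z=13), Ga^3+ has 28 e⁻ (Z=31), Tl^3+ has 78 e⁻ (Z=81), Hg^2+ has 78 e⁻ (Z=80), Au^+ has 78 e⁻ (Z=79). Al^3+ < Ga^3+ (same group, 1 shell fewer); Ga^3+ < Tl^3+ (same group, 2 shells fewer); Tl^3+ < Hg^2+ (both 78 e⁻, Z=81>80); Hg^2+ < Au^+ (both 78 e⁻, Z=80>79).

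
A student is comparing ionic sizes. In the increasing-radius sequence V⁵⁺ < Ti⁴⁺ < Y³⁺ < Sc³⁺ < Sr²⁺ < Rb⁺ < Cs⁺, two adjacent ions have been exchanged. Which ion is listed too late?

Compare adjacent ions: Sc³⁺ and Y³⁺ are in one column with the same charge; the lighter period-4 ion has one fewer shell and is smaller — yet in this increasing list Y³⁺ sits before Sc³⁺. Nothing else is reversed, so Sc³⁺ should move one place to the left.

Sc³⁺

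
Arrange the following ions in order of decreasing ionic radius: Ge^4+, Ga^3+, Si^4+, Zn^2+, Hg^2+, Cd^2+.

Hg^2+ > Cd^2+ > Zn^2+ > Ga^3+ > Ge^4+ > Si^4+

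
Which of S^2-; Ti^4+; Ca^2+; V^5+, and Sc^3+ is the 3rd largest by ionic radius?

Sc^3+

Isoelectronic series (18 e⁻ each). Size is set by nuclear charge: more protons means a smaller ion. V^5+ (Z=23), Ti^4+ (Z=22), Sc^3+ (Z=21), Ca^2+ (Z=20), S^2- (Z=16).
So the order is V^5+ < Ti^4+ < Sc^3+ < Ca^2+ < S^2-; the 3rd-largest ion is Sc^3+.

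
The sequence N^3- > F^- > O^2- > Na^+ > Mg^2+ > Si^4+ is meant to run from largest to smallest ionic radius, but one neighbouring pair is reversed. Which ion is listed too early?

Scanning neighbour by neighbour, only F^-/O^2- violates a trend: both have 10 electrons but Z(F)=9 > Z(O)=8, so F^- should be the smaller of the two. That makes F^- the one sitting a position early relative to where it belongs.

F^-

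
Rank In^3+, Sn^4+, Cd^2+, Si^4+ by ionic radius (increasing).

Si^4+ < Sn^4+ < In^3+ < Cd^2+

Electron counts and nuclear charges: Si^4+: 10 e⁻, Z=14, Sn^4+: 46 e⁻, Z=50, In^3+: 46 e⁻, Z=49, Cd^2+: 46 e⁻, Z=48. Si^4+ < Sn^4+ (same group, 2 shells fewer); Sn^4+ < In^3+ (isoelectronic, higher Z=50 is smaller); In^3+ < Cd^2+ (both 46 e⁻, Z=49>48).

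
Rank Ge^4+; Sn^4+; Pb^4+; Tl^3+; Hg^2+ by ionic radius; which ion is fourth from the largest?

Sn^4+

Tabulating Z and e⁻: Ge^4+ has 28 e⁻ (Z=32), Sn^4+ has 46 e⁻ (Z=50), Pb^4+ has 78 e⁻ (Z=82), Tl^3+ has 78 e⁻ (Z=81), Hg^2+ has 78 e⁻ (Z=80). Ge^4+ < Sn^4+ (same group, 1 shell fewer); Sn^4+ < Pb^4+ (same group, 1 shell fewer); Pb^4+ < Tl^3+ (isoelectronic, higher Z=82 is smaller); Tl^3+ < Hg^2+ (isoelectronic, higher Z=81 is smaller).
Ordering: Ge^4+ < Sn^4+ < Pb^4+ < Tl^3+ < Hg^2+. The fourth largest is Sn^4+.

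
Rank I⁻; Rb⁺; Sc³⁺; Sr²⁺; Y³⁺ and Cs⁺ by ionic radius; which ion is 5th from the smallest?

First list Z and electron count for each: Sc³⁺ has 18 e⁻ (Z=21), Y³⁺ has 36 e⁻ (Z=39), Sr²⁺ has 36 e⁻ (Z=38), Rb⁺ has 36 e⁻ (Z=37), Cs⁺ has 54 e⁻ (Z=55), I⁻ has 54 e⁻ (Z=53). Sc³⁺ < Y³⁺ (same group, period 4 vs 5); Y³⁺ < Sr²⁺ (isoelectronic, higher Z=39 is smaller); Sr²⁺ < Rb⁺ (isoelectronic, higher Z=38 is smaller); Rb⁺ < Cs⁺ (same group, 1 shell fewer); Cs⁺ < I⁻ (isoelectronic, higher Z=55 is smaller).
Ordering: Sc³⁺ < Y³⁺ < Sr²⁺ < Rb⁺ < Cs⁺ < I⁻. The 5th smallest is Cs⁺.

Cs⁺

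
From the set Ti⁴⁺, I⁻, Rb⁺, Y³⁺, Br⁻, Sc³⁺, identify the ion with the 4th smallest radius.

Rb⁺

Work out protons and electrons: Ti⁴⁺ (Z=22, 18 e⁻), Sc³⁺ (Z=21, 18 e⁻), Y³⁺ (Z=39, 36 e⁻), Rb⁺ (Z=37, 36 e⁻), Br⁻ (Z=35, 36 e⁻), I⁻ (Z=53, 54 e⁻). Ti⁴⁺ < Sc³⁺ (both 18 e⁻, Z=22>21); Sc³⁺ < Y³⁺ (same group, 1 shell fewer); Y³⁺ < Rb⁺ (both 36 e⁻, Z=39>37); Rb⁺ < Br⁻ (isoelectronic, higher Z=37 is smaller); Br⁻ < I⁻ (same group, period 4 vs 5).
Full ascending order: Ti⁴⁺ < Sc³⁺ < Y³⁺ < Rb⁺ < Br⁻ < I⁻. Counting from the smallest, position 4 is Rb⁺.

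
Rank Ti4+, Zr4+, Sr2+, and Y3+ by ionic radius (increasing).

Tabulating Z and e⁻: Ti4+: 18 e⁻, Z=22, Zr4+: 36 e⁻, Z=40, Y3+: 36 e⁻, Z=39, Sr2+: 36 e⁻, Z=38. Ti4+ < Zr4+ (same group, 1 shell fewer); Zr4+ < Y3+ (isoelectronic, higher Z=40 is smaller); Y3+ < Sr2+ (both 36 e⁻, Z=39>38).

Ti4+ < Zr4+ < Y3+ < Sr2+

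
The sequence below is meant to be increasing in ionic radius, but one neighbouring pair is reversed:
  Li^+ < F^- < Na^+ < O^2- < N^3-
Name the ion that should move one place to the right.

F^-

Scanning neighbour by neighbour, only F^-/Na^+ violates a trend: both have 10 electrons but Z(Na)=11 > Z(F)=9, so Na^+ should be the smaller of the two. That makes F^- the one sitting a position early relative to where it belongs.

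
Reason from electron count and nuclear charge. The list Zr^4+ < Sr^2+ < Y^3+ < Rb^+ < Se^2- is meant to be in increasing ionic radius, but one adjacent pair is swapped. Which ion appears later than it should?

Y^3+

Compare adjacent ions: Y^3+ and Sr^2+ share 36 electrons; the higher nuclear charge on Y (Z=39) contracts it more, so Y^3+ < Sr^2+ — yet in this increasing list Sr^2+ sits before Y^3+. Nothing else is reversed, so Y^3+ should move one place to the left.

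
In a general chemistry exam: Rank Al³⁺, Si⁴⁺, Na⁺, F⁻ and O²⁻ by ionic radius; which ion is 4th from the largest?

All of these have 10 electrons (isoelectronic). With the same electron cloud, the ion with the most protons pulls it in tightest. Nuclear charges: Si⁴⁺ (Z=14), Al³⁺ (Z=13), Na⁺ (Z=11), F⁻ (Z=9), O²⁻ (Z=8). Highest Z is smallest.
Full ascending order: Si⁴⁺ < Al³⁺ < Na⁺ < F⁻ < O²⁻. Counting from the largest, position 4 is Al³⁺.

Al³⁺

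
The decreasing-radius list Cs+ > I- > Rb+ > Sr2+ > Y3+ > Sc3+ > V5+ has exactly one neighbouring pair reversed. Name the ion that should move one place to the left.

Check each adjacent pair. Cs+ and I- are reversed: both have 54 electrons but Z(Cs)=55 > Z(I)=53, so Cs+ should be the smaller of the two. No other neighbouring pair contradicts the periodic trends, so I- is the ion listed too late.

I-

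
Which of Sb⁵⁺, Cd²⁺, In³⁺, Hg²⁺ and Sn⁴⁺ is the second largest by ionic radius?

Work out protons and electrons: Sb⁵⁺: 46 e⁻, Z=51, Sn⁴⁺: 46 e⁻, Z=50, In³⁺: 46 e⁻, Z=49, Cd²⁺: 46 e⁻, Z=48, Hg²⁺: 78 e⁻, Z=80. Sb⁵⁺ < Sn⁴⁺ (isoelectronic, higher Z=51 is smaller); Sn⁴⁺ < In³⁺ (both 46 e⁻, Z=50>49); In³⁺ < Cd²⁺ (both 46 e⁻, Z=49>48); Cd²⁺ < Hg²⁺ (same group, period 5 vs 6).
That gives Sb⁵⁺ < Sn⁴⁺ < In³⁺ < Cd²⁺ < Hg²⁺. From the largest end, number 2 is Cd²⁺.

Cd²⁺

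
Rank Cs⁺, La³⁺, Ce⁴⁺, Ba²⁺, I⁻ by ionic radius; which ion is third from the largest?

Ba²⁺

Each ion has 54 electrons. The ranking follows nuclear charge in reverse — greater Z gives a smaller radius. Ce⁴⁺ (Z=58), La³⁺ (Z=57), Ba²⁺ (Z=56), Cs⁺ (Z=55), I⁻ (Z=53).
Ordering: Ce⁴⁺ < La³⁺ < Ba²⁺ < Cs⁺ < I⁻. The third largest is Ba²⁺.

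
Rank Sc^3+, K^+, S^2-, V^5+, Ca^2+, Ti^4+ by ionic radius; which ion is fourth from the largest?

Sc^3+

All of these have 18 electrons (isoelectronic). With the same electron cloud, the ion with the most protons pulls it in tightest. Nuclear charges: V^5+ (Z=23), Ti^4+ (Z=22), Sc^3+ (Z=21), Ca^2+ (Z=20), K^+ (Z=19), S^2- (Z=16). Highest Z is smallest.
Full ascending order: V^5+ < Ti^4+ < Sc^3+ < Ca^2+ < K^+ < S^2-. Counting from the largest, position 4 is Sc^3+.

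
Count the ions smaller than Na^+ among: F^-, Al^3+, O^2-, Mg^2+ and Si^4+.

3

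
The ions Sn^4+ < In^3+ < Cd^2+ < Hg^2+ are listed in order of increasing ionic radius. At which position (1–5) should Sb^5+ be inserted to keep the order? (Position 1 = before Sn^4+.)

1

Tabulating Z and e⁻: Sb^5+ has 46 e⁻ (Z=51), Sn^4+ has 46 e⁻ (Z=50), In^3+ has 46 e⁻ (Z=49), Cd^2+ has 46 e⁻ (Z=48), Hg^2+ has 78 e⁻ (Z=80). Sb^5+ < Sn^4+ (isoelectronic, higher Z=51 is smaller); Sn^4+ < In^3+ (both 46 e⁻, Z=50>49); In^3+ < Cd^2+ (both 46 e⁻, Z=49>48); Cd^2+ < Hg^2+ (same group, 1 shell fewer).
The complete sequence is Sb^5+ < Sn^4+ < In^3+ < Cd^2+ < Hg^2+. Sb^5+ sits at position 1.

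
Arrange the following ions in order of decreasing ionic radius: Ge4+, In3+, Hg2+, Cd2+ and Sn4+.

Hg2+ > Cd2+ > In3+ > Sn4+ > Ge4+

Work out protons and electrons: Ge4+ has 28 e⁻ (Z=32), Sn4+ has 46 e⁻ (Z=50), In3+ has 46 e⁻ (Z=49), Cd2+ has 46 e⁻ (Z=48), Hg2+ has 78 e⁻ (Z=80). Ge4+ < Sn4+ (same group, period 4 vs 5); Sn4+ < In3+ (isoelectronic, higher Z=50 is smaller); In3+ < Cd2+ (isoelectronic, higher Z=49 is smaller); Cd2+ < Hg2+ (same group, 1 shell fewer).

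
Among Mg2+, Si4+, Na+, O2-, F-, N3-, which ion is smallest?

All of these have 10 electrons (isoelectronic). With the same electron cloud, the ion with the most protons pulls it in tightest. Nuclear charges: Si4+ (Z=14), Mg2+ (Z=12), Na+ (Z=11), F- (Z=9), O2- (Z=8), N3- (Z=7). Highest Z is smallest.

Si4+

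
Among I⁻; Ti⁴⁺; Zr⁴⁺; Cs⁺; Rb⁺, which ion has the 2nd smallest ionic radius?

Zr⁴⁺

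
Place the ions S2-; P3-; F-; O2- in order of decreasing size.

P3- > S2- > O2- > F-

Work out protons and electrons: F- (Z=9, 10 e⁻), O2- (Z=8, 10 e⁻), S2- (Z=16, 18 e⁻), P3- (Z=15, 18 e⁻). F- < O2- (isoelectronic, higher Z=9 is smaller); O2- < S2- (same group, 1 shell fewer); S2- < P3- (both 18 e⁻, Z=16>15).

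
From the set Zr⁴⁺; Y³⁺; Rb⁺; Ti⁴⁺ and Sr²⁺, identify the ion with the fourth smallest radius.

Sr²⁺

Ti⁴⁺ (Z=22, 18 e⁻), Zr⁴⁺ (Z=40, 36 e⁻), Y³⁺ (Z=39, 36 e⁻), Sr²⁺ (Z=38, 36 e⁻), Rb⁺ (Z=37, 36 e⁻). Ti⁴⁺ < Zr⁴⁺ (same group, period 4 vs 5); Zr⁴⁺ < Y³⁺ (isoelectronic, higher Z=40 is smaller); Y³⁺ < Sr²⁺ (isoelectronic, higher Z=39 is smaller); Sr²⁺ < Rb⁺ (both 36 e⁻, Z=38>37).
That gives Ti⁴⁺ < Zr⁴⁺ < Y³⁺ < Sr²⁺ < Rb⁺. From the smallest end, number 4 is Sr²⁺.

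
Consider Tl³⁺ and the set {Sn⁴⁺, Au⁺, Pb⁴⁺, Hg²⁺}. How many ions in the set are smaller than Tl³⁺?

2

Sn⁴⁺: 46 e⁻, Z=50, Pb⁴⁺: 78 e⁻, Z=82, Tl³⁺: 78 e⁻, Z=81, Hg²⁺: 78 e⁻, Z=80, Au⁺: 78 e⁻, Z=79. Sn⁴⁺ < Pb⁴⁺ (same group, 1 shell fewer); Pb⁴⁺ < Tl³⁺ (isoelectronic, higher Z=82 is smaller); Tl³⁺ < Hg²⁺ (both 78 e⁻, Z=81>80); Hg²⁺ < Au⁺ (both 78 e⁻, Z=80>79).
Ordering all of them (including Tl³⁺) by radius gives Sn⁴⁺ < Pb⁴⁺ < Tl³⁺ < Hg²⁺ < Au⁺. So 2 are smaller.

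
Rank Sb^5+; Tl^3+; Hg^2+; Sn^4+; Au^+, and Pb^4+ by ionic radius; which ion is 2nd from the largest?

Hg^2+

Sb^5+: 46 e⁻, Z=51, Sn^4+: 46 e⁻, Z=50, Pb^4+: 78 e⁻, Z=82, Tl^3+: 78 e⁻, Z=81, Hg^2+: 78 e⁻, Z=80, Au^+: 78 e⁻, Z=79. Sb^5+ < Sn^4+ (isoelectronic, higher Z=51 is smaller); Sn^4+ < Pb^4+ (same group, 1 shell fewer); Pb^4+ < Tl^3+ (isoelectronic, higher Z=82 is smaller); Tl^3+ < Hg^2+ (both 78 e⁻, Z=81>80); Hg^2+ < Au^+ (both 78 e⁻, Z=80>79).
Full ascending order: Sb^5+ < Sn^4+ < Pb^4+ < Tl^3+ < Hg^2+ < Au^+. Counting from the largest, position 2 is Hg^2+.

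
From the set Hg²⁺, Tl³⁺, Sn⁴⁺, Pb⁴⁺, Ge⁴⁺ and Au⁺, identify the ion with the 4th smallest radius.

Tl³⁺

Work out protons and electrons: Ge⁴⁺: 28 e⁻, Z=32, Sn⁴⁺: 46 e⁻, Z=50, Pb⁴⁺: 78 e⁻, Z=82, Tl³⁺: 78 e⁻, Z=81, Hg²⁺: 78 e⁻, Z=80, Au⁺: 78 e⁻, Z=79. Ge⁴⁺ < Sn⁴⁺ (same group, 1 shell fewer); Sn⁴⁺ < Pb⁴⁺ (same group, period 5 vs 6); Pb⁴⁺ < Tl³⁺ (both 78 e⁻, Z=82>81); Tl³⁺ < Hg²⁺ (isoelectronic, higher Z=81 is smaller); Hg²⁺ < Au⁺ (isoelectronic, higher Z=80 is smaller).
So the order is Ge⁴⁺ < Sn⁴⁺ < Pb⁴⁺ < Tl³⁺ < Hg²⁺ < Au⁺; the 4th-smallest ion is Tl³⁺.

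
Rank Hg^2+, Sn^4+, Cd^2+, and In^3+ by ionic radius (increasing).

Sn^4+ < In^3+ < Cd^2+ < Hg^2+

Tabulating Z and e⁻: Sn^4+ (Z=50, 46 e⁻), In^3+ (Z=49, 46 e⁻), Cd^2+ (Z=48, 46 e⁻), Hg^2+ (Z=80, 78 e⁻). Sn^4+ < In^3+ (isoelectronic, higher Z=50 is smaller); In^3+ < Cd^2+ (both 46 e⁻, Z=49>48); Cd^2+ < Hg^2+ (same group, period 5 vs 6).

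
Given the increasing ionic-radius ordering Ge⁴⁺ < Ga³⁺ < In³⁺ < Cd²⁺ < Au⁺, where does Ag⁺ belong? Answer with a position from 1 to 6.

Electron counts and nuclear charges: Ge⁴⁺: 28 e⁻, Z=32, Ga³⁺: 28 e⁻, Z=31, In³⁺: 46 e⁻, Z=49, Cd²⁺: 46 e⁻, Z=48, Ag⁺: 46 e⁻, Z=47, Au⁺: 78 e⁻, Z=79. Ge⁴⁺ < Ga³⁺ (both 28 e⁻, Z=32>31); Ga³⁺ < In³⁺ (same group, 1 shell fewer); In³⁺ < Cd²⁺ (isoelectronic, higher Z=49 is smaller); Cd²⁺ < Ag⁺ (both 46 e⁻, Z=48>47); Ag⁺ < Au⁺ (same group, 1 shell fewer).
The complete sequence is Ge⁴⁺ < Ga³⁺ < In³⁺ < Cd²⁺ < Ag⁺ < Au⁺. Ag⁺ sits at position 5.

5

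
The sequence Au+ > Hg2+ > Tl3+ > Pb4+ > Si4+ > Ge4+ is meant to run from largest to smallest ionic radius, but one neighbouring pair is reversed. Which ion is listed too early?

Check each adjacent pair. Si4+ and Ge4+ are reversed: same group and charge — period 3 sits above period 4, so Si4+ is smaller. No other neighbouring pair contradicts the periodic trends, so Si4+ is the ion listed too early.

Si4+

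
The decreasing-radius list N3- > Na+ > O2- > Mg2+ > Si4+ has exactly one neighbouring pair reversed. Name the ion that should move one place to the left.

The pair Na+, O2- is the wrong way round — both have 10 electrons but Z(Na)=11 > Z(O)=8, so Na+ should be the smaller of the two. All other adjacent pairs agree with periodic trends, so O2- is the misplaced ion.

O2-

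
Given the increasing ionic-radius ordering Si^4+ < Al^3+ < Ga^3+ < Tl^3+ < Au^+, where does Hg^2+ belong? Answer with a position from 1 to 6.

Si^4+ (Z=14, 10 e⁻), Al^3+ (Z=13, 10 e⁻), Ga^3+ (Z=31, 28 e⁻), Tl^3+ (Z=81, 78 e⁻), Hg^2+ (Z=80, 78 e⁻), Au^+ (Z=79, 78 e⁻). Si^4+ < Al^3+ (isoelectronic, higher Z=14 is smaller); Al^3+ < Ga^3+ (same group, 1 shell fewer); Ga^3+ < Tl^3+ (same group, period 4 vs 6); Tl^3+ < Hg^2+ (both 78 e⁻, Z=81>80); Hg^2+ < Au^+ (isoelectronic, higher Z=80 is smaller).
With Hg^2+ included the full order is Si^4+ < Al^3+ < Ga^3+ < Tl^3+ < Hg^2+ < Au^+, so it takes position 5.

5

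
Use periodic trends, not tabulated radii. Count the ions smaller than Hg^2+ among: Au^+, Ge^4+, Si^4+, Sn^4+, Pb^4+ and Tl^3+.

5

Electron counts and nuclear charges: Si^4+: 10 e⁻, Z=14, Ge^4+: 28 e⁻, Z=32, Sn^4+: 46 e⁻, Z=50, Pb^4+: 78 e⁻, Z=82, Tl^3+: 78 e⁻, Z=81, Hg^2+: 78 e⁻, Z=80, Au^+: 78 e⁻, Z=79. Si^4+ < Ge^4+ (same group, period 3 vs 4); Ge^4+ < Sn^4+ (same group, 1 shell fewer); Sn^4+ < Pb^4+ (same group, 1 shell fewer); Pb^4+ < Tl^3+ (both 78 e⁻, Z=82>81); Tl^3+ < Hg^2+ (isoelectronic, higher Z=81 is smaller); Hg^2+ < Au^+ (isoelectronic, higher Z=80 is smaller).
Relative to Hg^2+, the ions that are smaller are Si^4+, Ge^4+, Sn^4+, Pb^4+, Tl^3+. That's 5.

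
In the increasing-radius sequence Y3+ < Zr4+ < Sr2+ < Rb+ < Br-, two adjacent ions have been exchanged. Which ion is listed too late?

Zr4+

Compare adjacent ions: Zr4+ and Y3+ share 36 electrons; the higher nuclear charge on Zr (Z=40) contracts it more, so Zr4+ < Y3+ — yet in this increasing list Y3+ sits before Zr4+. Nothing else is reversed, so Zr4+ should move one place to the left.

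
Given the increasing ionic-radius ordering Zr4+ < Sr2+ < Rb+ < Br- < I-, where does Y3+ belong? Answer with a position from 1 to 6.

Electron counts and nuclear charges: Zr4+: 36 e⁻, Z=40, Y3+: 36 e⁻, Z=39, Sr2+: 36 e⁻, Z=38, Rb+: 36 e⁻, Z=37, Br-: 36 e⁻, Z=35, I-: 54 e⁻, Z=53. Zr4+ < Y3+ (isoelectronic, higher Z=40 is smaller); Y3+ < Sr2+ (isoelectronic, higher Z=39 is smaller); Sr2+ < Rb+ (isoelectronic, higher Z=38 is smaller); Rb+ < Br- (both 36 e⁻, Z=37>35); Br- < I- (same group, period 4 vs 5).
Putting Y3+ in gives Zr4+ < Y3+ < Sr2+ < Rb+ < Br- < I-; it lands at slot 2.

2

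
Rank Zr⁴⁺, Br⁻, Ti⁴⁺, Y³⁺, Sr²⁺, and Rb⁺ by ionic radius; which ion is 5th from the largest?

Zr⁴⁺

Work out protons and electrons: Ti⁴⁺ (Z=22, 18 e⁻), Zr⁴⁺ (Z=40, 36 e⁻), Y³⁺ (Z=39, 36 e⁻), Sr²⁺ (Z=38, 36 e⁻), Rb⁺ (Z=37, 36 e⁻), Br⁻ (Z=35, 36 e⁻). Ti⁴⁺ < Zr⁴⁺ (same group, period 4 vs 5); Zr⁴⁺ < Y³⁺ (both 36 e⁻, Z=40>39); Y³⁺ < Sr²⁺ (both 36 e⁻, Z=39>38); Sr²⁺ < Rb⁺ (isoelectronic, higher Z=38 is smaller); Rb⁺ < Br⁻ (both 36 e⁻, Z=37>35).
So the order is Ti⁴⁺ < Zr⁴⁺ < Y³⁺ < Sr²⁺ < Rb⁺ < Br⁻; the 5th-largest ion is Zr⁴⁺.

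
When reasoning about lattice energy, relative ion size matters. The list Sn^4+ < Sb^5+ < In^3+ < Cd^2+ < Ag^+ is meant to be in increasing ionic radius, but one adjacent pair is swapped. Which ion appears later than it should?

The pair Sn^4+, Sb^5+ is the wrong way round — both have 46 electrons but Z(Sb)=51 > Z(Sn)=50, so Sb^5+ should be the smaller of the two. All other adjacent pairs agree with periodic trends, so Sb^5+ is the misplaced ion.

Sb^5+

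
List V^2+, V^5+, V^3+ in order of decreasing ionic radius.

V^2+ > V^3+ > V^5+

Same element, different charge: the more highly charged cation has fewer electrons and a greater effective nuclear charge per electron, making V^5+ the smallest.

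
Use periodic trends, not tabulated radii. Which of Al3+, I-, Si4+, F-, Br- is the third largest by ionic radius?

Electron counts and nuclear charges: Si4+: 10 e⁻, Z=14, Al3+: 10 e⁻, Z=13, F-: 10 e⁻, Z=9, Br-: 36 e⁻, Z=35, I-: 54 e⁻, Z=53. Si4+ < Al3+ (both 10 e⁻, Z=14>13); Al3+ < F- (isoelectronic, higher Z=13 is smaller); F- < Br- (same group, 2 shells fewer); Br- < I- (same group, 1 shell fewer).
So the order is Si4+ < Al3+ < F- < Br- < I-; the 3rd-largest ion is F-.

F-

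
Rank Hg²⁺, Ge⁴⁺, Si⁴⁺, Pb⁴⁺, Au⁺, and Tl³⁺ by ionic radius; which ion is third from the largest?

Electron counts and nuclear charges: Si⁴⁺: 10 e⁻, Z=14, Ge⁴⁺: 28 e⁻, Z=32, Pb⁴⁺: 78 e⁻, Z=82, Tl³⁺: 78 e⁻, Z=81, Hg²⁺: 78 e⁻, Z=80, Au⁺: 78 e⁻, Z=79. Si⁴⁺ < Ge⁴⁺ (same group, period 3 vs 4); Ge⁴⁺ < Pb⁴⁺ (same group, period 4 vs 6); Pb⁴⁺ < Tl³⁺ (both 78 e⁻, Z=82>81); Tl³⁺ < Hg²⁺ (both 78 e⁻, Z=81>80); Hg²⁺ < Au⁺ (both 78 e⁻, Z=80>79).
Full ascending order: Si⁴⁺ < Ge⁴⁺ < Pb⁴⁺ < Tl³⁺ < Hg²⁺ < Au⁺. Counting from the largest, position 3 is Tl³⁺.

Tl³⁺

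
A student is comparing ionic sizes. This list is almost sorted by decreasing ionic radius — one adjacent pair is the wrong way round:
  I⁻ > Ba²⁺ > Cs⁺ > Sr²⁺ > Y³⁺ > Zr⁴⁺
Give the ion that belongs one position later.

Compare adjacent ions: they are isoelectronic (54 e⁻) and Ba has more protons than Cs (56 vs 55), making Ba²⁺ smaller — yet in this decreasing list Ba²⁺ sits before Cs⁺. Nothing else is reversed, so Ba²⁺ should move one place to the right.

Ba²⁺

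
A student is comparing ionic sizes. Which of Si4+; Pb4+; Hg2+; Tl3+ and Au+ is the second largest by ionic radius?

Hg2+

Work out protons and electrons: Si4+ has 10 e⁻ (Z=14), Pb4+ has 78 e⁻ (Z=82), Tl3+ has 78 e⁻ (Z=81), Hg2+ has 78 e⁻ (Z=80), Au+ has 78 e⁻ (Z=79). Si4+ < Pb4+ (same group, 3 shells fewer); Pb4+ < Tl3+ (isoelectronic, higher Z=82 is smaller); Tl3+ < Hg2+ (isoelectronic, higher Z=81 is smaller); Hg2+ < Au+ (both 78 e⁻, Z=80>79).
So the order is Si4+ < Pb4+ < Tl3+ < Hg2+ < Au+; the 2nd-largest ion is Hg2+.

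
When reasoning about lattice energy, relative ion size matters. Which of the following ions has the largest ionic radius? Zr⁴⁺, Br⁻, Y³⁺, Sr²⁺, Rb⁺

Br⁻

Each ion has 36 electrons. The ranking follows nuclear charge in reverse — greater Z gives a smaller radius. Zr⁴⁺ (Z=40), Y³⁺ (Z=39), Sr²⁺ (Z=38), Rb⁺ (Z=37), Br⁻ (Z=35).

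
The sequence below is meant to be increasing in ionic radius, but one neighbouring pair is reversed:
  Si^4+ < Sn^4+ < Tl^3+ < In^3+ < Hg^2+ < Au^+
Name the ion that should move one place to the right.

Scanning neighbour by neighbour, only Tl^3+/In^3+ violates a trend: same group and charge — period 5 sits above period 6, so In^3+ is smaller. That makes Tl^3+ the one sitting a position early relative to where it belongs.

Tl^3+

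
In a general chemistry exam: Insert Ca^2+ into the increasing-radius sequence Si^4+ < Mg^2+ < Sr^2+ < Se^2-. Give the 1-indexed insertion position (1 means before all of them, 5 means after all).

3

Electron counts and nuclear charges: Si^4+ (Z=14, 10 e⁻), Mg^2+ (Z=12, 10 e⁻), Ca^2+ (Z=20, 18 e⁻), Sr^2+ (Z=38, 36 e⁻), Se^2- (Z=34, 36 e⁻). Si^4+ < Mg^2+ (both 10 e⁻, Z=14>12); Mg^2+ < Ca^2+ (same group, 1 shell fewer); Ca^2+ < Sr^2+ (same group, period 4 vs 5); Sr^2+ < Se^2- (both 36 e⁻, Z=38>34).
With Ca^2+ included the full order is Si^4+ < Mg^2+ < Ca^2+ < Sr^2+ < Se^2-, so it takes position 3.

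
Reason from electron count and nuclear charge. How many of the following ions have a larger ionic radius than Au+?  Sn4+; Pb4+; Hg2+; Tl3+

Work out protons and electrons: Sn4+: 46 e⁻, Z=50, Pb4+: 78 e⁻, Z=82, Tl3+: 78 e⁻, Z=81, Hg2+: 78 e⁻, Z=80, Au+: 78 e⁻, Z=79. Sn4+ < Pb4+ (same group, period 5 vs 6); Pb4+ < Tl3+ (isoelectronic, higher Z=82 is smaller); Tl3+ < Hg2+ (isoelectronic, higher Z=81 is smaller); Hg2+ < Au+ (both 78 e⁻, Z=80>79).
Ordering all of them (including Au+) by radius gives Sn4+ < Pb4+ < Tl3+ < Hg2+ < Au+. Count: 0.

0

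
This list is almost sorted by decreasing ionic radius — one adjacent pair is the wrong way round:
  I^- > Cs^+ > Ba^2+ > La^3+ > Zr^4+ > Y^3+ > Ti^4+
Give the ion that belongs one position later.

Zr^4+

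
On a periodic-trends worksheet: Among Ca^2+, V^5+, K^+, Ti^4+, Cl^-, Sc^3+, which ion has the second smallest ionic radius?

All of these have 18 electrons (isoelectronic). With the same electron cloud, the ion with the most protons pulls it in tightest. Nuclear charges: V^5+ (Z=23), Ti^4+ (Z=22), Sc^3+ (Z=21), Ca^2+ (Z=20), K^+ (Z=19), Cl^- (Z=17). Highest Z is smallest.
Ordering: V^5+ < Ti^4+ < Sc^3+ < Ca^2+ < K^+ < Cl^-. The second smallest is Ti^4+.

Ti^4+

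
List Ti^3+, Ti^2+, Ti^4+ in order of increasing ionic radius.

Ti^4+ < Ti^3+ < Ti^2+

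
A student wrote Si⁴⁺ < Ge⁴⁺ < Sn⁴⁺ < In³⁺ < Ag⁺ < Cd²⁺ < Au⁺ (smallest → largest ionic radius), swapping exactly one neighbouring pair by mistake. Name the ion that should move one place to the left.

Cd²⁺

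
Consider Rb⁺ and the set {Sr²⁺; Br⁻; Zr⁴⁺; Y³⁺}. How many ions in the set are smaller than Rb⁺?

Each ion has 36 electrons. The ranking follows nuclear charge in reverse — greater Z gives a smaller radius. Zr⁴⁺ (Z=40), Y³⁺ (Z=39), Sr²⁺ (Z=38), Rb⁺ (Z=37), Br⁻ (Z=35).
Placing each against Rb⁺: smaller — Zr⁴⁺, Y³⁺, Sr²⁺; larger — Br⁻. So 3 are smaller.

3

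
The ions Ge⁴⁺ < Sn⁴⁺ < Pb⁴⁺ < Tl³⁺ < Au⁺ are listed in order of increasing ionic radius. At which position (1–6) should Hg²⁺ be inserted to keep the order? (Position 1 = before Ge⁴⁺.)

5

Ge⁴⁺ has 28 e⁻ (Z=32), Sn⁴⁺ has 46 e⁻ (Z=50), Pb⁴⁺ has 78 e⁻ (Z=82), Tl³⁺ has 78 e⁻ (Z=81), Hg²⁺ has 78 e⁻ (Z=80), Au⁺ has 78 e⁻ (Z=79). Ge⁴⁺ < Sn⁴⁺ (same group, period 4 vs 5); Sn⁴⁺ < Pb⁴⁺ (same group, period 5 vs 6); Pb⁴⁺ < Tl³⁺ (both 78 e⁻, Z=82>81); Tl³⁺ < Hg²⁺ (both 78 e⁻, Z=81>80); Hg²⁺ < Au⁺ (isoelectronic, higher Z=80 is smaller).
The complete sequence is Ge⁴⁺ < Sn⁴⁺ < Pb⁴⁺ < Tl³⁺ < Hg²⁺ < Au⁺. Hg²⁺ sits at position 5.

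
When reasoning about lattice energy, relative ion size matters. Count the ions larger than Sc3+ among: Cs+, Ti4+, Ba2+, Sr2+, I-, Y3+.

Tabulating Z and e⁻: Ti4+ (Z=22, 18 e⁻), Sc3+ (Z=21, 18 e⁻), Y3+ (Z=39, 36 e⁻), Sr2+ (Z=38, 36 e⁻), Ba2+ (Z=56, 54 e⁻), Cs+ (Z=55, 54 e⁻), I- (Z=53, 54 e⁻). Ti4+ < Sc3+ (isoelectronic, higher Z=22 is smaller); Sc3+ < Y3+ (same group, period 4 vs 5); Y3+ < Sr2+ (isoelectronic, higher Z=39 is smaller); Sr2+ < Ba2+ (same group, 1 shell fewer); Ba2+ < Cs+ (both 54 e⁻, Z=56>55); Cs+ < I- (both 54 e⁻, Z=55>53).
Placing each against Sc3+: smaller — Ti4+; larger — Y3+, Sr2+, Ba2+, Cs+, I-. So 5 are larger.

5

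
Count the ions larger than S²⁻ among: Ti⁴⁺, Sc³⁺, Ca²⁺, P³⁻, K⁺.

Each ion has 18 electrons. The ranking follows nuclear charge in reverse — greater Z gives a smaller radius. Ti⁴⁺ (Z=22), Sc³⁺ (Z=21), Ca²⁺ (Z=20), K⁺ (Z=19), S²⁻ (Z=16), P³⁻ (Z=15).
Placing each against S²⁻: smaller — Ti⁴⁺, Sc³⁺, Ca²⁺, K⁺; larger — P³⁻. Count: 1.

1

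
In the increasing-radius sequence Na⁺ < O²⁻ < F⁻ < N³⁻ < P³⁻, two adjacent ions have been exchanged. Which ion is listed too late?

F⁻

Check each adjacent pair. O²⁻ and F⁻ are reversed: both have 10 electrons but Z(F)=9 > Z(O)=8, so F⁻ should be the smaller of the two. No other neighbouring pair contradicts the periodic trends, so F⁻ is the ion listed too late.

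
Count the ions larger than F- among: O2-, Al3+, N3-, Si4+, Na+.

All of these have 10 electrons (isoelectronic). With the same electron cloud, the ion with the most protons pulls it in tightest. Nuclear charges: Si4+ (Z=14), Al3+ (Z=13), Na+ (Z=11), F- (Z=9), O2- (Z=8), N3- (Z=7). Highest Z is smallest.
Overall: Si4+ < Al3+ < Na+ < F- < O2- < N3-. F- has 3 below it and 2 above. So 2 are larger.

2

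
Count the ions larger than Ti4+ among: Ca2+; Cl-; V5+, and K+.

Each ion has 18 electrons. The ranking follows nuclear charge in reverse — greater Z gives a smaller radius. V5+ (Z=23), Ti4+ (Z=22), Ca2+ (Z=20), K+ (Z=19), Cl- (Z=17).
Ordering all of them (including Ti4+) by radius gives V5+ < Ti4+ < Ca2+ < K+ < Cl-. That's 3.

3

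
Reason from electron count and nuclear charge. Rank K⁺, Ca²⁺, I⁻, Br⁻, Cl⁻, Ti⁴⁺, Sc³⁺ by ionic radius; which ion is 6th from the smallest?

Br⁻

First list Z and electron count for each: Ti⁴⁺: 18 e⁻, Z=22, Sc³⁺: 18 e⁻, Z=21, Ca²⁺: 18 e⁻, Z=20, K⁺: 18 e⁻, Z=19, Cl⁻: 18 e⁻, Z=17, Br⁻: 36 e⁻, Z=35, I⁻: 54 e⁻, Z=53. Ti⁴⁺ < Sc³⁺ (both 18 e⁻, Z=22>21); Sc³⁺ < Ca²⁺ (both 18 e⁻, Z=21>20); Ca²⁺ < K⁺ (both 18 e⁻, Z=20>19); K⁺ < Cl⁻ (both 18 e⁻, Z=19>17); Cl⁻ < Br⁻ (same group, period 3 vs 4); Br⁻ < I⁻ (same group, period 4 vs 5).
That gives Ti⁴⁺ < Sc³⁺ < Ca²⁺ < K⁺ < Cl⁻ < Br⁻ < I⁻. From the smallest end, number 6 is Br⁻.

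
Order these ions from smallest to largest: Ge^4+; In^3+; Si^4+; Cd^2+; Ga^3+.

Si^4+ < Ge^4+ < Ga^3+ < In^3+ < Cd^2+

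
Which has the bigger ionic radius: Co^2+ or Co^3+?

Co^2+

These are all Co ions. Removing more electrons (higher positive charge) pulls the remaining electrons in closer, so Co^3+ is smallest and Co^2+ is largest.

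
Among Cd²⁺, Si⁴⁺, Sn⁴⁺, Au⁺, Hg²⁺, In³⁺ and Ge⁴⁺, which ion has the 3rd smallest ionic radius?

Tabulating Z and e⁻: Si⁴⁺ (Z=14, 10 e⁻), Ge⁴⁺ (Z=32, 28 e⁻), Sn⁴⁺ (Z=50, 46 e⁻), In³⁺ (Z=49, 46 e⁻), Cd²⁺ (Z=48, 46 e⁻), Hg²⁺ (Z=80, 78 e⁻), Au⁺ (Z=79, 78 e⁻). Si⁴⁺ < Ge⁴⁺ (same group, 1 shell fewer); Ge⁴⁺ < Sn⁴⁺ (same group, 1 shell fewer); Sn⁴⁺ < In³⁺ (isoelectronic, higher Z=50 is smaller); In³⁺ < Cd²⁺ (isoelectronic, higher Z=49 is smaller); Cd²⁺ < Hg²⁺ (same group, period 5 vs 6); Hg²⁺ < Au⁺ (both 78 e⁻, Z=80>79).
That gives Si⁴⁺ < Ge⁴⁺ < Sn⁴⁺ < In³⁺ < Cd²⁺ < Hg²⁺ < Au⁺. From the smallest end, number 3 is Sn⁴⁺.

Sn⁴⁺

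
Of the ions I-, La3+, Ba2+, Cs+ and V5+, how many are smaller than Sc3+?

Tabulating Z and e⁻: V5+ has 18 e⁻ (Z=23), Sc3+ has 18 e⁻ (Z=21), La3+ has 54 e⁻ (Z=57), Ba2+ has 54 e⁻ (Z=56), Cs+ has 54 e⁻ (Z=55), I- has 54 e⁻ (Z=53). V5+ < Sc3+ (isoelectronic, higher Z=23 is smaller); Sc3+ < La3+ (same group, 2 shells fewer); La3+ < Ba2+ (both 54 e⁻, Z=57>56); Ba2+ < Cs+ (both 54 e⁻, Z=56>55); Cs+ < I- (isoelectronic, higher Z=55 is smaller).
Overall: V5+ < Sc3+ < La3+ < Ba2+ < Cs+ < I-. Sc3+ has 1 below it and 4 above. That's 1.

1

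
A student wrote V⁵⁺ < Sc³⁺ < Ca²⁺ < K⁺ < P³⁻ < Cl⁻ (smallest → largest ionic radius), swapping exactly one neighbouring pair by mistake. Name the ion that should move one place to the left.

Cl⁻

The pair P³⁻, Cl⁻ is the wrong way round — Cl⁻ and P³⁻ share 18 electrons; the higher nuclear charge on Cl (Z=17) contracts it more, so Cl⁻ < P³⁻. All other adjacent pairs agree with periodic trends, so Cl⁻ is the misplaced ion.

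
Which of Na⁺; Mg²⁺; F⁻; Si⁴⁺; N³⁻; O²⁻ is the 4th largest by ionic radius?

Na⁺

Each ion has 10 electrons. The ranking follows nuclear charge in reverse — greater Z gives a smaller radius. Si⁴⁺ (Z=14), Mg²⁺ (Z=12), Na⁺ (Z=11), F⁻ (Z=9), O²⁻ (Z=8), N³⁻ (Z=7).
Ordering: Si⁴⁺ < Mg²⁺ < Na⁺ < F⁻ < O²⁻ < N³⁻. The 4th largest is Na⁺.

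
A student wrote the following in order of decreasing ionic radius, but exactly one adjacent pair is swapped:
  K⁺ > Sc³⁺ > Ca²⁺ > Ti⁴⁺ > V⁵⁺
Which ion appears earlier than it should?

Sc³⁺

The pair Sc³⁺, Ca²⁺ is the wrong way round — both have 18 electrons but Z(Sc)=21 > Z(Ca)=20, so Sc³⁺ should be the smaller of the two. All other adjacent pairs agree with periodic trends, so Sc³⁺ is the misplaced ion.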